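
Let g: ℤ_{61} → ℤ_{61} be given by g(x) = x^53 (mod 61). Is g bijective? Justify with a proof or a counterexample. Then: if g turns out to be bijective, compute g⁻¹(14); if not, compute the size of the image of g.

Since 61 is prime, the nonzero elements of ℤ_{61} form a cyclic group of order 60.
As gcd(53, 60) = 1, raising to the 53rd power is a bijection on this group: if x_1^53 ≡ x_2^53 then (x_1x_2^{−1})^53 = 1, and the only element of order dividing gcd(53, 60) = 1 is 1, so x_1 = x_2.
With g(0) = 0 this makes g injective on all of ℤ_{61}, hence bijective (finite equal-size domain and codomain). In particular g is bijective.
Since g is bijective, we find the preimage of 14. The inverse of x ↦ x^53 on (ℤ_{61})^× is x ↦ x^17, because 53·17 = 901 = 15·60 + 1 ≡ 1 (mod 60) and x^{60} = 1 for x ≠ 0 (Fermat). So g⁻¹(14) = 14^17 mod 61.
Repeated squaring mod 61: 14^1 ≡ 14, 14^2 ≡ 14² = 196 ≡ 13, 14^4 ≡ 13² = 169 ≡ 47, 14^8 ≡ 47² = 2209 ≡ 13, 14^16 ≡ 13² = 169 ≡ 47. Since 17 = 16 + 1, 14^17 ≡ 47·14: 47·14 = 658 ≡ 48. So 14^17 ≡ 48 (mod 61).
Hence g⁻¹(14) = 48.

48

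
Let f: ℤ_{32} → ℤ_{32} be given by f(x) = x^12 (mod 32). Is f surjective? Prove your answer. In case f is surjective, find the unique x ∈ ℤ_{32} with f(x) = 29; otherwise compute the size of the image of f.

f(0) = 0^12 = 0.
f(2): Repeated squaring mod 32: 2^1 ≡ 2, 2^2 ≡ 2² = 4, 2^4 ≡ 4² = 16, 2^8 ≡ 16² = 256 ≡ 0. Since 12 = 8 + 4, 2^12 ≡ 0·16: 0·16 = 0. So 2^12 ≡ 0 (mod 32).
So f(0) = f(2) = 0 while 0 ≠ 2, thus f is not injective.
A non-injective map from the 32-element set ℤ_{32} to itself takes at most 31 distinct values, so it cannot be surjective. Hence f is not surjective.
Since f is not surjective, we determine |image(f)|. Computing x^12 mod 32 for each x (by repeated squaring, reducing mod 32 at every step), the values f(0), f(1), …, f(31) are: 0, 1, 0, 17, 0, 17, 0, 1, 0, 1, 0, 17, 0, 17, 0, 1, 0, 1, 0, 17, 0, 17, 0, 1, 0, 1, 0, 17, 0, 17, 0, 1.
The distinct values are {0, 1, 17}; there are 3 of them.

3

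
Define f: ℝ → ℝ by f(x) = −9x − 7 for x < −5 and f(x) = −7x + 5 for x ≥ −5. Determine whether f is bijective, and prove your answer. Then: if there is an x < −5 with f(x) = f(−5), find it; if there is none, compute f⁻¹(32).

-47/9

Both pieces are strictly decreasing (slopes −9 and −7), so each is injective on its own interval.
The left piece maps (−∞, −5) onto (38, ∞); the right piece maps [−5, ∞) onto (−∞, 40].
These images overlap. In particular f(−5) = 40 (right piece), and solving −9x − 7 = 40 on the left piece gives x = −47/9 < −5.
So f(−47/9) = f(−5) with −47/9 ≠ −5, and f is not injective, hence not bijective. This x = −47/9 is the requested value below −5.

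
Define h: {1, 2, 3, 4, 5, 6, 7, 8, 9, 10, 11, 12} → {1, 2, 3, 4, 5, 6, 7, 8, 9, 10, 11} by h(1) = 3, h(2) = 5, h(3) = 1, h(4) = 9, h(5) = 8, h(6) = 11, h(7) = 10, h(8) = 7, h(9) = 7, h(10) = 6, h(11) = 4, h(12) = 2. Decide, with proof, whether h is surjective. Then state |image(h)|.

Every element of the codomain has a preimage: 1 = h(3), 2 = h(12), 3 = h(1), 4 = h(11), 5 = h(2), 6 = h(10), 7 = h(8), 8 = h(5), 9 = h(4), 10 = h(7), 11 = h(6).
Hence h is surjective.
The image of h is {1, 2, 3, 4, 5, 6, 7, 8, 9, 10, 11}, which has 11 elements.

11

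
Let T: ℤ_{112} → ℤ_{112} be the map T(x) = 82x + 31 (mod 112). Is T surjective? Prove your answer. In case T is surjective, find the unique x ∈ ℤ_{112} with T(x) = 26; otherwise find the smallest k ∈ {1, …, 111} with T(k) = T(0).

By definition, T is surjective if every y in the codomain equals T(x) for some x in the domain.
Since gcd(82, 112) = 2, we have 82x ≡ 0 (mod 2) for all x, so T(x) ≡ 1 (mod 2).
But 0 ≢ 1 (mod 2), so 0 ∈ ℤ_{112} has no preimage. Therefore T is not surjective.
Since T is not surjective, we find the least positive k with T(k) = T(0): this means 82k ≡ 0 (mod 112), i.e. 112 ∣ 82k. Since gcd(82, 112) = 2, dividing through by 2 this holds exactly when 56 ∣ 41k, and as gcd(41, 56) = 1, exactly when 56 ∣ k.
The smallest positive such k is 56.

56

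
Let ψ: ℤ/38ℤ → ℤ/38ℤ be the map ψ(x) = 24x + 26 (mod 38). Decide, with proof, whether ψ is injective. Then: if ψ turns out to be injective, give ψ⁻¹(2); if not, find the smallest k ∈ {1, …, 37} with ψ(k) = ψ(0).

Recall that injectivity means: for all s, t in the domain, ψ(s) = ψ(t) implies s = t.
We have gcd(24, 38) = 2 > 1. Taking s = 0 and t = 19: ψ(0) = 26 and ψ(19) = 24·19 + 26 = 482 ≡ 26 (mod 38).
So ψ(0) = ψ(19) while 0 ≠ 19, so ψ is not injective.
Since ψ is not injective, we find the least positive k with ψ(k) = ψ(0): this means 24k ≡ 0 (mod 38), i.e. 38 ∣ 24k. Since gcd(24, 38) = 2, dividing through by 2 this holds exactly when 19 ∣ 12k, and as gcd(12, 19) = 1, exactly when 19 ∣ k.
The smallest positive such k is 19.

19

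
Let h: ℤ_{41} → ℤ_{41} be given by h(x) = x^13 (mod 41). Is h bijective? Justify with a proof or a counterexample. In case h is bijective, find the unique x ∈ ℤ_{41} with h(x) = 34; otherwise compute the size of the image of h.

Since 41 is prime, the nonzero elements of ℤ_{41} form a cyclic group of order 40.
As gcd(13, 40) = 1, raising to the 13th power is a bijection on this group: if u^13 ≡ v^13 then (uv^{−1})^13 = 1, and the only element of order dividing gcd(13, 40) = 1 is 1, so u = v.
With h(0) = 0 this makes h injective on all of ℤ_{41}, hence bijective (finite equal-size domain and codomain). In particular h is bijective.
Since h is bijective, we find the preimage of 34. The inverse of x ↦ x^13 on (ℤ_{41})^× is x ↦ x^37, because 13·37 = 481 = 12·40 + 1 ≡ 1 (mod 40) and x^{40} = 1 for x ≠ 0 (Fermat). So h⁻¹(34) = 34^37 mod 41.
Repeated squaring mod 41: 34^1 ≡ 34, 34^2 ≡ 34² = 1156 ≡ 8, 34^4 ≡ 8² = 64 ≡ 23, 34^8 ≡ 23² = 529 ≡ 37, 34^16 ≡ 37² = 1369 ≡ 16, 34^32 ≡ 16² = 256 ≡ 10. Since 37 = 32 + 4 + 1, 34^37 ≡ 10·23·34: 10·23 = 230 ≡ 25, then 25·34 = 850 ≡ 30. So 34^37 ≡ 30 (mod 41).
Hence h⁻¹(34) = 30.

30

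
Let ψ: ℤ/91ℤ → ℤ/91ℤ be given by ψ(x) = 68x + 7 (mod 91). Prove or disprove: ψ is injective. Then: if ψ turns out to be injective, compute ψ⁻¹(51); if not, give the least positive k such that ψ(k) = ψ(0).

If ψ(a) = ψ(b), then 68a ≡ 68b (mod 91). Because gcd(68, 91) = 1, we may cancel 68 to get a ≡ b (mod 91).
Thus ψ is injective.
We now compute 68⁻¹ mod 91 explicitly. Euclid's algorithm: 91 = 1·68 + 23, 68 = 2·23 + 22, 23 = 1·22 + 1; back-substituting gives 1 = 87·68 − 65·91, so 68⁻¹ ≡ 87 (mod 91).
Since ψ is injective, we compute ψ⁻¹(51): solve 68x + 7 ≡ 51 (mod 91), i.e. 68x ≡ 44 (mod 91).
Multiplying by 68⁻¹ = 87 gives x ≡ 87·44 = 3828 = 42·91 + 6 ≡ 6 (mod 91).
Check: ψ(6) = 68·6 + 7 = 415 = 4·91 + 51 ≡ 51 (mod 91).

6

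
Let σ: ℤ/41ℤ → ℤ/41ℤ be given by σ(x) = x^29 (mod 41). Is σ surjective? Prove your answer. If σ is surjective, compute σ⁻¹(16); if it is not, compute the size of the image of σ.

18

Since 41 is prime, the nonzero elements of ℤ/41ℤ form a cyclic group of order 40.
As gcd(29, 40) = 1, raising to the 29th power is a bijection on this group: if a^29 ≡ b^29 then (ab^{−1})^29 = 1, and the only element of order dividing gcd(29, 40) = 1 is 1, so a = b.
With σ(0) = 0 this makes σ injective on all of ℤ/41ℤ, hence bijective (finite equal-size domain and codomain). In particular σ is surjective.
Since σ is surjective, we find the preimage of 16. The inverse of x ↦ x^29 on (ℤ/41ℤ)^× is x ↦ x^29, because 29·29 = 841 = 21·40 + 1 ≡ 1 (mod 40) and x^{40} = 1 for x ≠ 0 (Fermat). So σ⁻¹(16) = 16^29 mod 41.
Repeated squaring mod 41: 16^1 ≡ 16, 16^2 ≡ 16² = 256 ≡ 10, 16^4 ≡ 10² = 100 ≡ 18, 16^8 ≡ 18² = 324 ≡ 37, 16^16 ≡ 37² = 1369 ≡ 16. Since 29 = 16 + 8 + 4 + 1, 16^29 ≡ 16·37·18·16: 16·37 = 592 ≡ 18, then 18·18 = 324 ≡ 37, then 37·16 = 592 ≡ 18. So 16^29 ≡ 18 (mod 41).
Hence σ⁻¹(16) = 18.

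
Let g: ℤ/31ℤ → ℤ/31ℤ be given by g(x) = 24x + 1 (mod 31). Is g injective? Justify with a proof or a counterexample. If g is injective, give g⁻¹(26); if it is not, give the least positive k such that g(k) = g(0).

23

If g(s) = g(t), then 24s ≡ 24t (mod 31). Because gcd(24, 31) = 1, we may cancel 24 to get s ≡ t (mod 31).
Hence g is injective.
We now compute 24⁻¹ mod 31 explicitly. Euclid's algorithm: 31 = 1·24 + 7, 24 = 3·7 + 3, 7 = 2·3 + 1; back-substituting gives 1 = 22·24 − 17·31, so 24⁻¹ ≡ 22 (mod 31).
Since g is injective, we compute g⁻¹(26): solve 24x + 1 ≡ 26 (mod 31), i.e. 24x ≡ 25 (mod 31).
Multiplying by 24⁻¹ = 22 gives x ≡ 22·25 = 550 = 17·31 + 23 ≡ 23 (mod 31).
Check: g(23) = 24·23 + 1 = 553 = 17·31 + 26 ≡ 26 (mod 31).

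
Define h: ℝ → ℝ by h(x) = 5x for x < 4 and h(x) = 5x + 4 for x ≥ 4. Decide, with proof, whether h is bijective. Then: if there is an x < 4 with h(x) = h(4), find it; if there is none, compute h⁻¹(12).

Both pieces are strictly increasing (slopes 5 and 5), so each is injective on its own interval.
The left piece maps (−∞, 4) onto (−∞, 20); the right piece maps [4, ∞) onto [24, ∞).
The images leave a gap (20 has no preimage), so h is not surjective, hence not bijective.
Because the two images are disjoint, no x < 4 has h(x) = h(4), so we compute h⁻¹(12): 12 lies in (−∞, 20), so solve 5x = 12: x = (12 − 0)/5 = 12/5.

12/5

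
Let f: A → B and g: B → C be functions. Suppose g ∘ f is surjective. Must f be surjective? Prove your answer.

No. Take A = {0, 1, 2}, B = {0, 1, 2, 3, 4, 5}, C = {0}, f(a) = 0 for every a ∈ A, and g(b) = 0 for every b ∈ B.
Then g ∘ f is surjective onto {0}, but 5 ∈ B has no preimage under f, so f is not surjective.

not surjective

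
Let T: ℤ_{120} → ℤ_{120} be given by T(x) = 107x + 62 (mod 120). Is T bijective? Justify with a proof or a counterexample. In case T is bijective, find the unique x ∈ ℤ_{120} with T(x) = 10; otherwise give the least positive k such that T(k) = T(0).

4

Suppose T(x_1) = T(x_2) in ℤ_{120}. Then 107x_1 + 62 ≡ 107x_2 + 62 (mod 120), hence 107(x_1 − x_2) ≡ 0 (mod 120).
Since gcd(107, 120) = 1, 107 is invertible modulo 120, so x_1 − x_2 ≡ 0 (mod 120), i.e. x_1 = x_2.
We now compute 107⁻¹ mod 120 explicitly. Euclid's algorithm: 120 = 1·107 + 13, 107 = 8·13 + 3, 13 = 4·3 + 1; back-substituting gives 1 = 83·107 − 74·120, so 107⁻¹ ≡ 83 (mod 120).
For any y ∈ ℤ_{120}, x = 83(y − 62) mod 120 satisfies T(x) = 107·83(y − 62) + 62 ≡ y (since 107·83 ≡ 1 mod 120). So every y has a preimage.
So T is bijective.
Since T is bijective, we find T⁻¹(10): we need 107x ≡ 10 − 62 ≡ 68 (mod 120). Using 107⁻¹ = 83: x ≡ 83·68 = 5644 = 47·120 + 4, so x = 4.
Check: T(4) = 107·4 + 62 = 490 = 4·120 + 10 ≡ 10 (mod 120).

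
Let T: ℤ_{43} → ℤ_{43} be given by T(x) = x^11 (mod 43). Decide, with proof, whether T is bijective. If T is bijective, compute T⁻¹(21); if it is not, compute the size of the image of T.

11

Since 43 is prime, the nonzero elements of ℤ_{43} form a cyclic group of order 42.
As gcd(11, 42) = 1, raising to the 11th power is a bijection on this group: if a^11 ≡ b^11 then (ab^{−1})^11 = 1, and the only element of order dividing gcd(11, 42) = 1 is 1, so a = b.
With T(0) = 0 this makes T injective on all of ℤ_{43}, hence bijective (finite equal-size domain and codomain). In particular T is bijective.
Since T is bijective, we find the preimage of 21. The inverse of x ↦ x^11 on (ℤ_{43})^× is x ↦ x^23, because 11·23 = 253 = 6·42 + 1 ≡ 1 (mod 42) and x^{42} = 1 for x ≠ 0 (Fermat). So T⁻¹(21) = 21^23 mod 43.
Repeated squaring mod 43: 21^1 ≡ 21, 21^2 ≡ 21² = 441 ≡ 11, 21^4 ≡ 11² = 121 ≡ 35, 21^8 ≡ 35² = 1225 ≡ 21, 21^16 ≡ 21² = 441 ≡ 11. Since 23 = 16 + 4 + 2 + 1, 21^23 ≡ 11·35·11·21: 11·35 = 385 ≡ 41, then 41·11 = 451 ≡ 21, then 21·21 = 441 ≡ 11. So 21^23 ≡ 11 (mod 43).
Hence T⁻¹(21) = 11.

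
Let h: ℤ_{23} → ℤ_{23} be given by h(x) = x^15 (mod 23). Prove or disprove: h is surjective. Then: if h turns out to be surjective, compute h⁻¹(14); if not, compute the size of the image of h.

Since 23 is prime, the nonzero elements of ℤ_{23} form a cyclic group of order 22.
As gcd(15, 22) = 1, raising to the 15th power is a bijection on this group: if a^15 ≡ b^15 then (ab^{−1})^15 = 1, and the only element of order dividing gcd(15, 22) = 1 is 1, so a = b.
With h(0) = 0 this makes h injective on all of ℤ_{23}, hence bijective (finite equal-size domain and codomain). In particular h is surjective.
Since h is surjective, we find the preimage of 14. The inverse of x ↦ x^15 on (ℤ_{23})^× is x ↦ x^3, because 15·3 = 45 = 2·22 + 1 ≡ 1 (mod 22) and x^{22} = 1 for x ≠ 0 (Fermat). So h⁻¹(14) = 14^3 mod 23.
Repeated squaring mod 23: 14^1 ≡ 14, 14^2 ≡ 14² = 196 ≡ 12. Since 3 = 2 + 1, 14^3 ≡ 12·14: 12·14 = 168 ≡ 7. So 14^3 ≡ 7 (mod 23).
Hence h⁻¹(14) = 7.

7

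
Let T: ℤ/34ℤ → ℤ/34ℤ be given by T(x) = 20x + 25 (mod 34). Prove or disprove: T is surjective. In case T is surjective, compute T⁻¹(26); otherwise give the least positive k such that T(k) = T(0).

17

By definition, surjectivity means every element of the codomain has a preimage under T.
Since gcd(20, 34) = 2, we have 20x ≡ 0 (mod 2) for all x, so T(x) ≡ 1 (mod 2).
But 0 ≢ 1 (mod 2), so 0 ∈ ℤ/34ℤ has no preimage. So T is not surjective.
Since T is not surjective, we find the least positive k with T(k) = T(0): this means 20k ≡ 0 (mod 34), i.e. 34 ∣ 20k. Since gcd(20, 34) = 2, dividing through by 2 this holds exactly when 17 ∣ 10k, and as gcd(10, 17) = 1, exactly when 17 ∣ k.
The smallest positive such k is 17.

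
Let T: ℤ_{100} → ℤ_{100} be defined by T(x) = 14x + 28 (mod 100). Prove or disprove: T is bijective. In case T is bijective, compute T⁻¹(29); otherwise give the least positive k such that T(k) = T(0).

By definition, injectivity means: for all u, v in the domain, T(u) = T(v) implies u = v.
We have gcd(14, 100) = 2 > 1. Taking u = 0 and v = 50: T(0) = 28 and T(50) = 14·50 + 28 = 728 ≡ 28 (mod 100).
So T(0) = T(50) while 0 ≠ 50, therefore T is not injective, hence not bijective.
Since T is not bijective, we find the least positive k with T(k) = T(0): this means 14k ≡ 0 (mod 100), i.e. 100 ∣ 14k. Since gcd(14, 100) = 2, dividing through by 2 this holds exactly when 50 ∣ 7k, and as gcd(7, 50) = 1, exactly when 50 ∣ k.
The smallest positive such k is 50.

50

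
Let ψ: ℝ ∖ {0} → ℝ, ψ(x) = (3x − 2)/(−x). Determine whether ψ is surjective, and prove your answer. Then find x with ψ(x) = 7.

1/5

If ψ(x) = −3, cross-multiplying gives −1(3x − 2) = 3(−x), which simplifies to 2 = 0 — false.  So −3 has no preimage and ψ is not surjective.
Solving ψ(x) = 7: cross-multiplying gives 3x − 2 = 7(−x), which rearranges to 10x = 2, so x = 1/5.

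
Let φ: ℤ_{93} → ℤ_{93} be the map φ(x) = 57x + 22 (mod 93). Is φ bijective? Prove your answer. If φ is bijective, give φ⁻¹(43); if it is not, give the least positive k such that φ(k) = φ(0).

By definition, injectivity means: for all a, b in the domain, φ(a) = φ(b) implies a = b.
We have gcd(57, 93) = 3 > 1. Taking a = 0 and b = 31: φ(0) = 22 and φ(31) = 57·31 + 22 = 1789 ≡ 22 (mod 93).
So φ(0) = φ(31) while 0 ≠ 31, therefore φ is not injective, hence not bijective.
Since φ is not bijective, we find the least positive k with φ(k) = φ(0): this means 57k ≡ 0 (mod 93), i.e. 93 ∣ 57k. Since gcd(57, 93) = 3, dividing through by 3 this holds exactly when 31 ∣ 19k, and as gcd(19, 31) = 1, exactly when 31 ∣ k.
The smallest positive such k is 31.

31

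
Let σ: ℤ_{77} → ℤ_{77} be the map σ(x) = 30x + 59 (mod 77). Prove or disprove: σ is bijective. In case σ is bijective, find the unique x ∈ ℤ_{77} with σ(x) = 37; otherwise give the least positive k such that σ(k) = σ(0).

66

If σ(a) = σ(b), then 30a ≡ 30b (mod 77). Because gcd(30, 77) = 1, we may cancel 30 to get a ≡ b (mod 77).
We now compute 30⁻¹ mod 77 explicitly. Euclid's algorithm: 77 = 2·30 + 17, 30 = 1·17 + 13, 17 = 1·13 + 4, 13 = 3·4 + 1; back-substituting gives 1 = 18·30 − 7·77, so 30⁻¹ ≡ 18 (mod 77).
Then y ↦ 18(y − 59) is a two-sided inverse to σ, so every y ∈ ℤ_{77} has a preimage.
So σ is bijective.
Since σ is bijective, we compute σ⁻¹(37): solve 30x + 59 ≡ 37 (mod 77), i.e. 30x ≡ 55 (mod 77).
Multiplying by 30⁻¹ = 18 gives x ≡ 18·55 = 990 = 12·77 + 66 ≡ 66 (mod 77).
Check: σ(66) = 30·66 + 59 = 2039 = 26·77 + 37 ≡ 37 (mod 77).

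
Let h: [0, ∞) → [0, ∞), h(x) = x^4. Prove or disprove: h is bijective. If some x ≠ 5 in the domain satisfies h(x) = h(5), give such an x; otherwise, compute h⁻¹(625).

5

On [0, ∞), x ↦ x^4 is strictly increasing (injective) and for any y ∈ [0, ∞) the 4th root y^{1/4} lies in [0, ∞) (surjective). So h is bijective.
Since x ↦ x^4 is strictly increasing on [0, ∞), it is injective there, so no x ≠ 5 in the domain has h(x) = h(5). We therefore compute h⁻¹(625) = 625^{1/4} = 5 (indeed 5^4 = 625).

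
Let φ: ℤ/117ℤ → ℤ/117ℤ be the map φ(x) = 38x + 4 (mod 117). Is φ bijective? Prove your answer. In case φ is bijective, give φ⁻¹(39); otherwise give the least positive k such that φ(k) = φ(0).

4

Suppose φ(s) = φ(t) in ℤ/117ℤ. Then 38s + 4 ≡ 38t + 4 (mod 117), thus 38(s − t) ≡ 0 (mod 117).
Since gcd(38, 117) = 1, 38 is invertible modulo 117, hence s − t ≡ 0 (mod 117), i.e. s = t.
We now compute 38⁻¹ mod 117 explicitly. Euclid's algorithm: 117 = 3·38 + 3, 38 = 12·3 + 2, 3 = 1·2 + 1; back-substituting gives 1 = 77·38 − 25·117, so 38⁻¹ ≡ 77 (mod 117).
Then y ↦ 77(y − 4) is a two-sided inverse to φ, so every y ∈ ℤ/117ℤ has a preimage.
Hence φ is bijective.
Since φ is bijective, we find φ⁻¹(39): we need 38x ≡ 39 − 4 ≡ 35 (mod 117). Using 38⁻¹ = 77: x ≡ 77·35 = 2695 = 23·117 + 4, so x = 4.
Check: φ(4) = 38·4 + 4 = 156 = 1·117 + 39 ≡ 39 (mod 117).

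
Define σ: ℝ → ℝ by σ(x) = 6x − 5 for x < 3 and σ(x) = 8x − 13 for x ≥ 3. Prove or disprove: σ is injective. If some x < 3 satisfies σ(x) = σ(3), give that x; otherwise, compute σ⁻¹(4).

8/3

Both pieces are strictly increasing (slopes 6 and 8), so each is injective on its own interval.
The left piece maps (−∞, 3) onto (−∞, 13); the right piece maps [3, ∞) onto [11, ∞).
These images overlap. In particular σ(3) = 11 (right piece), and solving 6x − 5 = 11 on the left piece gives x = 8/3 < 3.
So σ(8/3) = σ(3) with 8/3 ≠ 3, and σ is not injective. This x = 8/3 is the requested value below 3.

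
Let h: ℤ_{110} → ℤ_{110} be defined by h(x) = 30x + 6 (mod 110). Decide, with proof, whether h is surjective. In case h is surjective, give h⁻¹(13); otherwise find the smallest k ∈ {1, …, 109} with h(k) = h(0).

11

Since gcd(30, 110) = 10, we have 30x ≡ 0 (mod 10) for all x, so h(x) ≡ 6 (mod 10).
But 0 ≢ 6 (mod 10), so 0 ∈ ℤ_{110} has no preimage. Therefore h is not surjective.
Since h is not surjective, we find the least positive k with h(k) = h(0): this means 30k ≡ 0 (mod 110), i.e. 110 ∣ 30k. Since gcd(30, 110) = 10, dividing through by 10 this holds exactly when 11 ∣ 3k, and as gcd(3, 11) = 1, exactly when 11 ∣ k.
The smallest positive such k is 11.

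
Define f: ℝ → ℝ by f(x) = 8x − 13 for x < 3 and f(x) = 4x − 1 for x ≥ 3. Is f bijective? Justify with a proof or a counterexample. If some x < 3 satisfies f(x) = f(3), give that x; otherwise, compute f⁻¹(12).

13/4

Both pieces are strictly increasing (slopes 8 and 4), so each is injective on its own interval.
The left piece maps (−∞, 3) onto (−∞, 11); the right piece maps [3, ∞) onto [11, ∞).
Since 11 = 11, the images partition ℝ: f is injective and surjective, hence bijective.
Because the two images are disjoint, no x < 3 has f(x) = f(3), so we compute f⁻¹(12): 12 lies in [11, ∞), so solve 4x − 1 = 12: x = (12 + 1)/4 = 13/4.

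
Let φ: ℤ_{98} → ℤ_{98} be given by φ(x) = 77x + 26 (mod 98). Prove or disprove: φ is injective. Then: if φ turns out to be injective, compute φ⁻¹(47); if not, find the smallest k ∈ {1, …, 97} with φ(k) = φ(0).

14

We have gcd(77, 98) = 7 > 1. Taking u = 0 and v = 14: φ(0) = 26 and φ(14) = 77·14 + 26 = 1104 ≡ 26 (mod 98).
So φ(0) = φ(14) while 0 ≠ 14, so φ is not injective.
Since φ is not injective, we find the least positive k with φ(k) = φ(0): this means 77k ≡ 0 (mod 98), i.e. 98 ∣ 77k. Since gcd(77, 98) = 7, dividing through by 7 this holds exactly when 14 ∣ 11k, and as gcd(11, 14) = 1, exactly when 14 ∣ k.
The smallest positive such k is 14.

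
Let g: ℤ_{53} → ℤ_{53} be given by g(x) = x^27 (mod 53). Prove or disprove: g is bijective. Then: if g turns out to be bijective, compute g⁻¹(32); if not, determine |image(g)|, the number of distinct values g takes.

Since 53 is prime, the nonzero elements of ℤ_{53} form a cyclic group of order 52.
As gcd(27, 52) = 1, raising to the 27th power is a bijection on this group: if x_1^27 ≡ x_2^27 then (x_1x_2^{−1})^27 = 1, and the only element of order dividing gcd(27, 52) = 1 is 1, so x_1 = x_2.
With g(0) = 0 this makes g injective on all of ℤ_{53}, hence bijective (finite equal-size domain and codomain). In particular g is bijective.
Since g is bijective, we find the preimage of 32. The inverse of x ↦ x^27 on (ℤ_{53})^× is x ↦ x^27, because 27·27 = 729 = 14·52 + 1 ≡ 1 (mod 52) and x^{52} = 1 for x ≠ 0 (Fermat). So g⁻¹(32) = 32^27 mod 53.
Repeated squaring mod 53: 32^1 ≡ 32, 32^2 ≡ 32² = 1024 ≡ 17, 32^4 ≡ 17² = 289 ≡ 24, 32^8 ≡ 24² = 576 ≡ 46, 32^16 ≡ 46² = 2116 ≡ 49. Since 27 = 16 + 8 + 2 + 1, 32^27 ≡ 49·46·17·32: 49·46 = 2254 ≡ 28, then 28·17 = 476 ≡ 52, then 52·32 = 1664 ≡ 21. So 32^27 ≡ 21 (mod 53).
Hence g⁻¹(32) = 21.

21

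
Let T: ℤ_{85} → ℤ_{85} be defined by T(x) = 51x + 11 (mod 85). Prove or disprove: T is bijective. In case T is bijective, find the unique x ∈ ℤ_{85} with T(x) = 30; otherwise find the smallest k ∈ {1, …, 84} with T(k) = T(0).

Recall that T is injective when T(u) = T(v) forces u = v.
We have gcd(51, 85) = 17 > 1. Taking u = 0 and v = 5: T(0) = 11 and T(5) = 51·5 + 11 = 266 ≡ 11 (mod 85).
So T(0) = T(5) while 0 ≠ 5, so T is not injective, hence not bijective.
Since T is not bijective, we find the least positive k with T(k) = T(0): this means 51k ≡ 0 (mod 85), i.e. 85 ∣ 51k. Since gcd(51, 85) = 17, dividing through by 17 this holds exactly when 5 ∣ 3k, and as gcd(3, 5) = 1, exactly when 5 ∣ k.
The smallest positive such k is 5.

5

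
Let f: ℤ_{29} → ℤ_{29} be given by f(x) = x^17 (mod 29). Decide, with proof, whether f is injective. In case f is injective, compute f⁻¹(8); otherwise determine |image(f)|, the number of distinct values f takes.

Since 29 is prime, the nonzero elements of ℤ_{29} form a cyclic group of order 28.
As gcd(17, 28) = 1, raising to the 17th power is a bijection on this group: if x_1^17 ≡ x_2^17 then (x_1x_2^{−1})^17 = 1, and the only element of order dividing gcd(17, 28) = 1 is 1, so x_1 = x_2.
With f(0) = 0 this makes f injective on all of ℤ_{29}, hence bijective (finite equal-size domain and codomain). In particular f is injective.
Since f is injective, we find the preimage of 8. The inverse of x ↦ x^17 on (ℤ_{29})^× is x ↦ x^5, because 17·5 = 85 = 3·28 + 1 ≡ 1 (mod 28) and x^{28} = 1 for x ≠ 0 (Fermat). So f⁻¹(8) = 8^5 mod 29.
Repeated squaring mod 29: 8^1 ≡ 8, 8^2 ≡ 8² = 64 ≡ 6, 8^4 ≡ 6² = 36 ≡ 7. Since 5 = 4 + 1, 8^5 ≡ 7·8: 7·8 = 56 ≡ 27. So 8^5 ≡ 27 (mod 29).
Hence f⁻¹(8) = 27.

27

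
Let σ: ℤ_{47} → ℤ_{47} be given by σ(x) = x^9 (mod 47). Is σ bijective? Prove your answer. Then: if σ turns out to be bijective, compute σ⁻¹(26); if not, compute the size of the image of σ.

30

Since 47 is prime, the nonzero elements of ℤ_{47} form a cyclic group of order 46.
As gcd(9, 46) = 1, raising to the 9th power is a bijection on this group: if u^9 ≡ v^9 then (uv^{−1})^9 = 1, and the only element of order dividing gcd(9, 46) = 1 is 1, so u = v.
With σ(0) = 0 this makes σ injective on all of ℤ_{47}, hence bijective (finite equal-size domain and codomain). In particular σ is bijective.
Since σ is bijective, we find the preimage of 26. The inverse of x ↦ x^9 on (ℤ_{47})^× is x ↦ x^41, because 9·41 = 369 = 8·46 + 1 ≡ 1 (mod 46) and x^{46} = 1 for x ≠ 0 (Fermat). So σ⁻¹(26) = 26^41 mod 47.
Repeated squaring mod 47: 26^1 ≡ 26, 26^2 ≡ 26² = 676 ≡ 18, 26^4 ≡ 18² = 324 ≡ 42, 26^8 ≡ 42² = 1764 ≡ 25, 26^16 ≡ 25² = 625 ≡ 14, 26^32 ≡ 14² = 196 ≡ 8. Since 41 = 32 + 8 + 1, 26^41 ≡ 8·25·26: 8·25 = 200 ≡ 12, then 12·26 = 312 ≡ 30. So 26^41 ≡ 30 (mod 47).
Hence σ⁻¹(26) = 30.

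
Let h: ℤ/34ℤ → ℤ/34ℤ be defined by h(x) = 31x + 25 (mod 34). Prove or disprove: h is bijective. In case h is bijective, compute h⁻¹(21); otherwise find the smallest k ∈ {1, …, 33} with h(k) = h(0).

24

Suppose h(s) = h(t) in ℤ/34ℤ. Then 31s + 25 ≡ 31t + 25 (mod 34), therefore 31(s − t) ≡ 0 (mod 34).
Since gcd(31, 34) = 1, 31 is invertible modulo 34, therefore s − t ≡ 0 (mod 34), i.e. s = t.
We now compute 31⁻¹ mod 34 explicitly. Euclid's algorithm: 34 = 1·31 + 3, 31 = 10·3 + 1; back-substituting gives 1 = 11·31 − 10·34, so 31⁻¹ ≡ 11 (mod 34).
Then y ↦ 11(y − 25) is a two-sided inverse to h, so every y ∈ ℤ/34ℤ has a preimage.
So h is bijective.
Since h is bijective, we compute h⁻¹(21): solve 31x + 25 ≡ 21 (mod 34), i.e. 31x ≡ 30 (mod 34).
Multiplying by 31⁻¹ = 11 gives x ≡ 11·30 = 330 = 9·34 + 24 ≡ 24 (mod 34).
Check: h(24) = 31·24 + 25 = 769 = 22·34 + 21 ≡ 21 (mod 34).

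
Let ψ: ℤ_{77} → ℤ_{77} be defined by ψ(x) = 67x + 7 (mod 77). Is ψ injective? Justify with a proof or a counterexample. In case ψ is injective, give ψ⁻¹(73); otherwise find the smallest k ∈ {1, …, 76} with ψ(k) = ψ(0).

55

By definition, ψ is injective if ψ(a) = ψ(b) implies a = b.
Suppose ψ(a) = ψ(b) in ℤ_{77}. Then 67a + 7 ≡ 67b + 7 (mod 77), thus 67(a − b) ≡ 0 (mod 77).
Since gcd(67, 77) = 1, 67 is invertible modulo 77, so a − b ≡ 0 (mod 77), i.e. a = b.
Thus ψ is injective.
We now compute 67⁻¹ mod 77 explicitly. Euclid's algorithm: 77 = 1·67 + 10, 67 = 6·10 + 7, 10 = 1·7 + 3, 7 = 2·3 + 1; back-substituting gives 1 = 23·67 − 20·77, so 67⁻¹ ≡ 23 (mod 77).
Since ψ is injective, we compute ψ⁻¹(73): solve 67x + 7 ≡ 73 (mod 77), i.e. 67x ≡ 66 (mod 77).
Multiplying by 67⁻¹ = 23 gives x ≡ 23·66 = 1518 = 19·77 + 55 ≡ 55 (mod 77).
Check: ψ(55) = 67·55 + 7 = 3692 = 47·77 + 73 ≡ 73 (mod 77).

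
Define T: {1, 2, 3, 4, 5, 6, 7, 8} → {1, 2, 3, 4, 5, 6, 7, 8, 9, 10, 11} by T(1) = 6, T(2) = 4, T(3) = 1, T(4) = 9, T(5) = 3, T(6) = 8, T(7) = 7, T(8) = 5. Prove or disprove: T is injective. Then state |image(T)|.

8

The values T(1), …, T(8) are 6, 4, 1, 9, 3, 8, 7, 5 — all distinct.
So T(x_1) = T(x_2) only when x_1 = x_2, and T is injective.
The image of T is {1, 3, 4, 5, 6, 7, 8, 9}, which has 8 elements.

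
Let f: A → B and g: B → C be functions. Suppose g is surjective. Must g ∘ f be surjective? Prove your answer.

No. Take A = {1}, B = C = {1, 2, 3, 4}, f(1) = 1, and g = identity (surjective).
Then (g ∘ f)(1) = 1, and 4 ∈ C has no preimage under g ∘ f, so g ∘ f is not surjective.

not surjective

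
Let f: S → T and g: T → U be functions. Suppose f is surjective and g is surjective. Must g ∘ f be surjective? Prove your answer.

surjective

Let c ∈ U. Since g is surjective, there is b ∈ T with g(b) = c. Since f is surjective, there is a ∈ S with f(a) = b.
Then (g ∘ f)(a) = g(b) = c. Therefore g ∘ f is surjective.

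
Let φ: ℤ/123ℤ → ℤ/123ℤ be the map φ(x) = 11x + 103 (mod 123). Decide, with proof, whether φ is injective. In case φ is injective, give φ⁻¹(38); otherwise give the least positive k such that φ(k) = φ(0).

If φ(s) = φ(t), then 11s ≡ 11t (mod 123). Because gcd(11, 123) = 1, we may cancel 11 to get s ≡ t (mod 123).
Hence φ is injective.
We now compute 11⁻¹ mod 123 explicitly. Euclid's algorithm: 123 = 11·11 + 2, 11 = 5·2 + 1; back-substituting gives 1 = 56·11 − 5·123, so 11⁻¹ ≡ 56 (mod 123).
Since φ is injective, we find φ⁻¹(38): we need 11x ≡ 38 − 103 ≡ 58 (mod 123). Using 11⁻¹ = 56: x ≡ 56·58 = 3248 = 26·123 + 50, so x = 50.
Check: φ(50) = 11·50 + 103 = 653 = 5·123 + 38 ≡ 38 (mod 123).

50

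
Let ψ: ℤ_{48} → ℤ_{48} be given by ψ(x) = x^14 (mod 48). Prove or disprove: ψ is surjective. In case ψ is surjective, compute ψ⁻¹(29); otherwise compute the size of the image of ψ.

6

ψ(2): Repeated squaring mod 48: 2^1 ≡ 2, 2^2 ≡ 2² = 4, 2^4 ≡ 4² = 16, 2^8 ≡ 16² = 256 ≡ 16. Since 14 = 8 + 4 + 2, 2^14 ≡ 16·16·4: 16·16 = 256 ≡ 16, then 16·4 = 64 ≡ 16. So 2^14 ≡ 16 (mod 48).
ψ(4): Repeated squaring mod 48: 4^1 ≡ 4, 4^2 ≡ 4² = 16, 4^4 ≡ 16² = 256 ≡ 16, 4^8 ≡ 16² = 256 ≡ 16. Since 14 = 8 + 4 + 2, 4^14 ≡ 16·16·16: 16·16 = 256 ≡ 16, then 16·16 = 256 ≡ 16. So 4^14 ≡ 16 (mod 48).
So ψ(2) = ψ(4) = 16 while 2 ≠ 4, so ψ is not injective.
A non-injective map from the 48-element set ℤ_{48} to itself takes at most 47 distinct values, so it cannot be surjective. Hence ψ is not surjective.
Since ψ is not surjective, we determine |image(ψ)|. Computing x^14 mod 48 for each x (by repeated squaring, reducing mod 48 at every step), the values ψ(0), ψ(1), …, ψ(47) are: 0, 1, 16, 9, 16, 25, 0, 1, 16, 33, 16, 25, 0, 25, 16, 33, 16, 1, 0, 25, 16, 9, 16, 1, 0, 1, 16, 9, 16, 25, 0, 1, 16, 33, 16, 25, 0, 25, 16, 33, 16, 1, 0, 25, 16, 9, 16, 1.
The distinct values are {0, 1, 9, 16, 25, 33}; there are 6 of them.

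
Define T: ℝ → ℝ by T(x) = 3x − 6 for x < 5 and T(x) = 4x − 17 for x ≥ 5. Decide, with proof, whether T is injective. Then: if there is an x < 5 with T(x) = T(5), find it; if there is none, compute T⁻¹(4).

Both pieces are strictly increasing (slopes 3 and 4), so each is injective on its own interval.
The left piece maps (−∞, 5) onto (−∞, 9); the right piece maps [5, ∞) onto [3, ∞).
These images overlap. In particular T(5) = 3 (right piece), and solving 3x − 6 = 3 on the left piece gives x = 3 < 5.
So T(3) = T(5) with 3 ≠ 5, and T is not injective. This x = 3 is the requested value below 5.

3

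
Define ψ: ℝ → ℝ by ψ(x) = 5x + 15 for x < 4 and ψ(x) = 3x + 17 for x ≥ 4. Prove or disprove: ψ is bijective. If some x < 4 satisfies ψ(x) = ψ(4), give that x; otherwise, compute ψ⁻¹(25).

14/5

Both pieces are strictly increasing (slopes 5 and 3), so each is injective on its own interval.
The left piece maps (−∞, 4) onto (−∞, 35); the right piece maps [4, ∞) onto [29, ∞).
These images overlap. In particular ψ(4) = 29 (right piece), and solving 5x + 15 = 29 on the left piece gives x = 14/5 < 4.
So ψ(14/5) = ψ(4) with 14/5 ≠ 4, and ψ is not injective, hence not bijective. This x = 14/5 is the requested value below 4.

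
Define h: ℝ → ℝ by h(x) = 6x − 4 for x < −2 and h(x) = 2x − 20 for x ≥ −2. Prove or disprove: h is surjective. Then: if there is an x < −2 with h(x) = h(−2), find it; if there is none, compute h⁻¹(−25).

Both pieces are strictly increasing (slopes 6 and 2), so each is injective on its own interval.
The left piece maps (−∞, −2) onto (−∞, −16); the right piece maps [−2, ∞) onto [−24, ∞).
The union (−∞, −16) ∪ [−24, ∞) covers ℝ, so h is surjective.
For the follow-up: the images overlap, so an x < −2 with h(x) = h(−2) exists. h(−2) = −24; solving 6x − 4 = −24 for x < −2 gives x = (−24 + 4)/6 = −10/3.

-10/3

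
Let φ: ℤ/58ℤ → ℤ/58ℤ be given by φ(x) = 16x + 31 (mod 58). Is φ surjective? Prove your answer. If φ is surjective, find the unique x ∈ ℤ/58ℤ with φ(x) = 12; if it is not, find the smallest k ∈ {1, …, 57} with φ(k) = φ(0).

29

Since gcd(16, 58) = 2, we have 16x ≡ 0 (mod 2) for all x, so φ(x) ≡ 1 (mod 2).
But 0 ≢ 1 (mod 2), so 0 ∈ ℤ/58ℤ has no preimage. So φ is not surjective.
Since φ is not surjective, we find the least positive k with φ(k) = φ(0): this means 16k ≡ 0 (mod 58), i.e. 58 ∣ 16k. Since gcd(16, 58) = 2, dividing through by 2 this holds exactly when 29 ∣ 8k, and as gcd(8, 29) = 1, exactly when 29 ∣ k.
The smallest positive such k is 29.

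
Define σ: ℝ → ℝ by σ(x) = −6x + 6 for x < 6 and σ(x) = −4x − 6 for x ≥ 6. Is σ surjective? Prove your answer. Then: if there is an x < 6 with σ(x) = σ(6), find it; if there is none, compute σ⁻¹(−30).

6

Both pieces are strictly decreasing (slopes −6 and −4), so each is injective on its own interval.
The left piece maps (−∞, 6) onto (−30, ∞); the right piece maps [6, ∞) onto (−∞, −30].
These images together cover ℝ, so σ is surjective.
Because the two images are disjoint, no x < 6 has σ(x) = σ(6), so we compute σ⁻¹(−30): −30 lies in (−∞, −30], so solve −4x − 6 = −30: x = (−30 + 6)/(−4) = 6.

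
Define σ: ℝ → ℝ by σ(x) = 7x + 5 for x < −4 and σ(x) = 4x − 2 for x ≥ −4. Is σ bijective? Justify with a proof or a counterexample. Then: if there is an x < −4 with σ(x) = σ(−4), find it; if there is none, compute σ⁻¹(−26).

Both pieces are strictly increasing (slopes 7 and 4), so each is injective on its own interval.
The left piece maps (−∞, −4) onto (−∞, −23); the right piece maps [−4, ∞) onto [−18, ∞).
The images leave a gap (−23 has no preimage), so σ is not surjective, hence not bijective.
Because the two images are disjoint, no x < −4 has σ(x) = σ(−4), so we compute σ⁻¹(−26): −26 lies in (−∞, −23), so solve 7x + 5 = −26: x = (−26 − 5)/7 = −31/7.

-31/7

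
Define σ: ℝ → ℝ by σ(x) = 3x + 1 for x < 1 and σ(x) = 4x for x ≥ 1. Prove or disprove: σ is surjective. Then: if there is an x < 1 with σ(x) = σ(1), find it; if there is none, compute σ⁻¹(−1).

-2/3

Both pieces are strictly increasing (slopes 3 and 4), so each is injective on its own interval.
The left piece maps (−∞, 1) onto (−∞, 4); the right piece maps [1, ∞) onto [4, ∞).
These images together cover ℝ, so σ is surjective.
Because the two images are disjoint, no x < 1 has σ(x) = σ(1), so we compute σ⁻¹(−1): −1 lies in (−∞, 4), so solve 3x + 1 = −1: x = (−1 − 1)/3 = −2/3.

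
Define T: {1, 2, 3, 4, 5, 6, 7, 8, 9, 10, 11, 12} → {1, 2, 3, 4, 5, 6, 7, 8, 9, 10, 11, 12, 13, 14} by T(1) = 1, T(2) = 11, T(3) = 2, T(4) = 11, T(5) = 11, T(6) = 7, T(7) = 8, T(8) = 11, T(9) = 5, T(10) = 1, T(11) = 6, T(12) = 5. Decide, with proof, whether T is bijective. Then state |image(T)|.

T(2) = 11 = T(4) with 2 ≠ 4, so T is not injective, hence not bijective.
The image of T is {1, 2, 5, 6, 7, 8, 11}, which has 7 elements.

7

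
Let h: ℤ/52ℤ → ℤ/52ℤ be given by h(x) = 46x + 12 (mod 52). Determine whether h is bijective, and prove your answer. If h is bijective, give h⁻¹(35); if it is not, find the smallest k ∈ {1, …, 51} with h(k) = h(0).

By definition, h is injective if h(a) = h(b) implies a = b.
We have gcd(46, 52) = 2 > 1. Taking a = 0 and b = 26: h(0) = 12 and h(26) = 46·26 + 12 = 1208 ≡ 12 (mod 52).
So h(0) = h(26) while 0 ≠ 26, hence h is not injective, hence not bijective.
Since h is not bijective, we find the least positive k with h(k) = h(0): this means 46k ≡ 0 (mod 52), i.e. 52 ∣ 46k. Since gcd(46, 52) = 2, dividing through by 2 this holds exactly when 26 ∣ 23k, and as gcd(23, 26) = 1, exactly when 26 ∣ k.
The smallest positive such k is 26.

26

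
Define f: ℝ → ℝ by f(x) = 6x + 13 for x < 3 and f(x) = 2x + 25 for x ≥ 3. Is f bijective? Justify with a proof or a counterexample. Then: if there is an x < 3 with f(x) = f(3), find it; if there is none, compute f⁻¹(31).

Both pieces are strictly increasing (slopes 6 and 2), so each is injective on its own interval.
The left piece maps (−∞, 3) onto (−∞, 31); the right piece maps [3, ∞) onto [31, ∞).
Since 31 = 31, the images partition ℝ: f is injective and surjective, hence bijective.
Because the two images are disjoint, no x < 3 has f(x) = f(3), so we compute f⁻¹(31): 31 lies in [31, ∞), so solve 2x + 25 = 31: x = (31 − 25)/2 = 3.

3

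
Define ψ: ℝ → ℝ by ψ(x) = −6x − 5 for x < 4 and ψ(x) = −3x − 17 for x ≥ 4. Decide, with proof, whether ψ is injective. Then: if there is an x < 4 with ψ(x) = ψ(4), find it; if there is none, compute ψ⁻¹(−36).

Both pieces are strictly decreasing (slopes −6 and −3), so each is injective on its own interval.
The left piece maps (−∞, 4) onto (−29, ∞); the right piece maps [4, ∞) onto (−∞, −29].
These images are disjoint, so no value is attained by both pieces. Therefore ψ is injective.
Because the two images are disjoint, no x < 4 has ψ(x) = ψ(4), so we compute ψ⁻¹(−36): −36 lies in (−∞, −29], so solve −3x − 17 = −36: x = (−36 + 17)/(−3) = 19/3.

19/3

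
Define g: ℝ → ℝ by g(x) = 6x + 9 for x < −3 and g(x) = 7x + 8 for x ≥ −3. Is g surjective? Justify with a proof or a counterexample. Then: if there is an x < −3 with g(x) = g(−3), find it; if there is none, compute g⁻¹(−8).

Both pieces are strictly increasing (slopes 6 and 7), so each is injective on its own interval.
The left piece maps (−∞, −3) onto (−∞, −9); the right piece maps [−3, ∞) onto [−13, ∞).
The union (−∞, −9) ∪ [−13, ∞) covers ℝ, so g is surjective.
For the follow-up: the images overlap, so an x < −3 with g(x) = g(−3) exists. g(−3) = −13; solving 6x + 9 = −13 for x < −3 gives x = (−13 − 9)/6 = −11/3.

-11/3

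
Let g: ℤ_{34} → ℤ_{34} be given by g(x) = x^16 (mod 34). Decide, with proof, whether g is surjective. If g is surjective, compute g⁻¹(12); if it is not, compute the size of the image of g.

g(1) = 1^16 = 1.
g(3): Repeated squaring mod 34: 3^1 ≡ 3, 3^2 ≡ 3² = 9, 3^4 ≡ 9² = 81 ≡ 13, 3^8 ≡ 13² = 169 ≡ 33, 3^16 ≡ 33² = 1089 ≡ 1. So 3^16 ≡ 1 (mod 34).
So g(1) = g(3) = 1 while 1 ≠ 3, therefore g is not injective.
A non-injective map from the 34-element set ℤ_{34} to itself takes at most 33 distinct values, so it cannot be surjective. Thus g is not surjective.
Since g is not surjective, we determine |image(g)|. Computing x^16 mod 34 for each x (by repeated squaring, reducing mod 34 at every step), the values g(0), g(1), …, g(33) are: 0, 1, 18, 1, 18, 1, 18, 1, 18, 1, 18, 1, 18, 1, 18, 1, 18, 17, 18, 1, 18, 1, 18, 1, 18, 1, 18, 1, 18, 1, 18, 1, 18, 1.
The distinct values are {0, 1, 17, 18}; there are 4 of them.

4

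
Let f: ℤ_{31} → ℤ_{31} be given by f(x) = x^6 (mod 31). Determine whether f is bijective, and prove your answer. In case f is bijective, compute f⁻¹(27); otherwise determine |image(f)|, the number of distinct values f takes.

f(1) = 1^6 = 1.
f(5): Repeated squaring mod 31: 5^1 ≡ 5, 5^2 ≡ 5² = 25, 5^4 ≡ 25² = 625 ≡ 5. Since 6 = 4 + 2, 5^6 ≡ 5·25: 5·25 = 125 ≡ 1. So 5^6 ≡ 1 (mod 31).
So f(1) = f(5) = 1 while 1 ≠ 5, hence f is not injective, hence not bijective.
Since f is not bijective, we determine |image(f)|. Computing x^6 mod 31 for each x (by repeated squaring, reducing mod 31 at every step), the values f(0), f(1), …, f(30) are: 0, 1, 2, 16, 4, 1, 1, 4, 8, 8, 2, 4, 2, 16, 8, 16, 16, 8, 16, 2, 4, 2, 8, 8, 4, 1, 1, 4, 16, 2, 1.
The distinct values are {0, 1, 2, 4, 8, 16}; there are 6 of them.

6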